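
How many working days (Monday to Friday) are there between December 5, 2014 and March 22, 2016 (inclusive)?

December 5, 2014 is a Friday.
The range spans 474 days (inclusive of both endpoints).
474 = 7 × 67 + 5, so there are 67 full weeks plus 5 extra days.
Each full week contributes 5 weekdays (Mon–Fri): 67 × 5 = 335.
The 5 extra days are Friday, Saturday, Sunday, Monday, Tuesday — 3 of them qualify.
Total: 335 + 3 = 338.

338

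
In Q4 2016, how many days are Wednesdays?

13

1 October 2016 is a Saturday.
The range spans 92 days (inclusive of both endpoints).
92 = 7 × 13 + 1, so there are 13 full weeks plus 1 extra day.
Each full week contributes one Wednesday: 13 so far.
The 1 extra day is Sat — none qualify.
Total: 13 + 0 = 13.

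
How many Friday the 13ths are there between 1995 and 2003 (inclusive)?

15

Friday-the-13ths by year:
1995: Jan, Oct
1996: Sep, Dec
1997: Jun
1998: Feb, Mar, Nov
1999: Aug
2000: Oct
2001: Apr, Jul
2002: Sep, Dec
2003: Jun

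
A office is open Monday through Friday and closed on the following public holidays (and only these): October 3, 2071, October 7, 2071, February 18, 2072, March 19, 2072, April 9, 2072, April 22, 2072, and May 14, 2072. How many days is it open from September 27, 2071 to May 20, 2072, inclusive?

September 27, 2071 is a Sunday.
From September 27, 2071 to May 20, 2072 is 237 days inclusive.
237 = 7 × 33 + 6, so there are 33 full weeks plus 6 extra days.
Each full week contributes 5 weekdays (Mon–Fri): 33 × 5 = 165.
The 6 extra days are Sunday, Monday, Tuesday, Wednesday, Thursday, Friday — 5 of them qualify.
Total: 165 + 5 = 170.
Holidays: October 3, 2071 (Sat); October 7, 2071 (Wed); February 18, 2072 (Thu); March 19, 2072 (Sat); April 9, 2072 (Sat); April 22, 2072 (Fri); May 14, 2072 (Sat).
3 of the 7 holidays fall on weekdays; the rest are weekends and were already excluded.
Business days: 170 − 3 = 167.

167 working days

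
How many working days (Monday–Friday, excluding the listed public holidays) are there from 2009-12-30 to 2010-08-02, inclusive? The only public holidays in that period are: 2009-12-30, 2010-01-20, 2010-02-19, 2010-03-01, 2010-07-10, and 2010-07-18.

2009-12-30 is a Wednesday.
From 2009-12-30 to 2010-08-02 is 216 days inclusive.
216 = 7 × 30 + 6, so there are 30 full weeks plus 6 extra days.
Each full week contributes 5 weekdays (Mon–Fri): 30 × 5 = 150.
The 6 extra days are Wed, Thu, Fri, Sat, Sun, Mon — 4 of them qualify.
Total: 150 + 4 = 154.
Holidays: 2009-12-30 (Wed); 2010-01-20 (Wed); 2010-02-19 (Fri); 2010-03-01 (Mon); 2010-07-10 (Sat); 2010-07-18 (Sun).
4 of the 6 holidays fall on weekdays; the rest are weekends and were already excluded.
Business days: 154 − 4 = 150.

150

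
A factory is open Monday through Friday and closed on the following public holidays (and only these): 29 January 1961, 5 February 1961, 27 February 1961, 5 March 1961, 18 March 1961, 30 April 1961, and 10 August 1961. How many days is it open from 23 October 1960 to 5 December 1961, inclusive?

290

23 October 1960 is a Sunday.
From 23 October 1960 to 5 December 1961 is 409 days inclusive.
409 = 7 × 58 + 3, so there are 58 full weeks plus 3 extra days.
Each full week contributes 5 weekdays (Mon–Fri): 58 × 5 = 290.
The 3 extra days are Sun, Mon, Tue — 2 of them qualify.
Total: 290 + 2 = 292.
Holidays: 29 January 1961 (Sun); 5 February 1961 (Sun); 27 February 1961 (Mon); 5 March 1961 (Sun); 18 March 1961 (Sat); 30 April 1961 (Sun); 10 August 1961 (Thu).
2 of the 7 holidays fall on weekdays; the rest are weekends and were already excluded.
Business days: 292 − 2 = 290.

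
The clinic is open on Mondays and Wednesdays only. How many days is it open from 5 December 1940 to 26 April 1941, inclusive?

40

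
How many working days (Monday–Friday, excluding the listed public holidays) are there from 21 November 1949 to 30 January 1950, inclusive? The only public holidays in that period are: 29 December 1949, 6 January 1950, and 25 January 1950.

48

21 November 1949 is a Monday.
The range spans 71 days (inclusive of both endpoints).
71 = 7 × 10 + 1, so there are 10 full weeks plus 1 extra day.
Each full week contributes 5 weekdays (Mon–Fri): 10 × 5 = 50.
The 1 extra day is Monday — 1 of them qualifies.
Total: 50 + 1 = 51.
Holidays: 29 December 1949 (Thu); 6 January 1950 (Fri); 25 January 1950 (Wed).
All 3 holidays fall on weekdays, so subtract 3.
Business days: 51 − 3 = 48.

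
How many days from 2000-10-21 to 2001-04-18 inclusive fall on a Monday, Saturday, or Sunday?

2000-10-21 is a Saturday.
That's 180 days from start to end, counting both.
180 = 7 × 25 + 5, so there are 25 full weeks plus 5 extra days.
Each full week contributes 3 days from the set (Mon, Sat, Sun): 25 × 3 = 75.
The 5 extra days are Saturday, Sunday, Monday, Tuesday, Wednesday — 3 of them qualify.
Total: 75 + 3 = 78.

78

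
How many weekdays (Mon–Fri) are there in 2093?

2093-01-01 is a Thursday.
From 2093-01-01 to 2093-12-31 is 365 days inclusive.
365 = 7 × 52 + 1, so there are 52 full weeks plus 1 extra day.
Each full week contributes 5 weekdays (Mon–Fri): 52 × 5 = 260.
The 1 extra day is Thursday — 1 of them qualifies.
Total: 260 + 1 = 261.

261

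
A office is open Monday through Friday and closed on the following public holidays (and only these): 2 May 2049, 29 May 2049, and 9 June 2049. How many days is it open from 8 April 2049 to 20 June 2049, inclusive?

51 business days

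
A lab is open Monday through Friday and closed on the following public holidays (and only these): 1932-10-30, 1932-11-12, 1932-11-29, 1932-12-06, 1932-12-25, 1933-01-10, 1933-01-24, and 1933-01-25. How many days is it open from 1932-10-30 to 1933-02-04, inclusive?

1932-10-30 is a Sunday.
The range spans 98 days (inclusive of both endpoints).
98 = 7 × 14, so the span is exactly 14 full weeks.
Each full week contributes 5 weekdays (Mon–Fri): 14 × 5 = 70.
Holidays: 1932-10-30 (Sun); 1932-11-12 (Sat); 1932-11-29 (Tue); 1932-12-06 (Tue); 1932-12-25 (Sun); 1933-01-10 (Tue); 1933-01-24 (Tue); 1933-01-25 (Wed).
5 of the 8 holidays fall on weekdays; the rest are weekends and were already excluded.
Business days: 70 − 5 = 65.

65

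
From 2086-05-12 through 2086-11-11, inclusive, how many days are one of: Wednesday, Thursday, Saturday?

2086-05-12 is a Sunday.
That's 184 days from start to end, counting both.
184 = 7 × 26 + 2, so there are 26 full weeks plus 2 extra days.
Each full week contributes 3 days from the set (Wed, Thu, Sat): 26 × 3 = 78.
The 2 extra days are Sunday, Monday — none qualify.
Total: 78 + 0 = 78.

78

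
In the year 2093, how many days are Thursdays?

1 January 2093 is a Thursday.
The range spans 365 days (inclusive of both endpoints).
365 = 7 × 52 + 1, so there are 52 full weeks plus 1 extra day.
Each full week contributes one Thursday: 52 so far.
The 1 extra day is Thursday — 1 of them qualifies.
Total: 52 + 1 = 53.

53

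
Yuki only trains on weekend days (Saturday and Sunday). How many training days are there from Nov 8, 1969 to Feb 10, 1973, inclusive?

341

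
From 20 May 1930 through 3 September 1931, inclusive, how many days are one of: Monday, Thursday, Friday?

20 May 1930 is a Tuesday.
The range spans 472 days (inclusive of both endpoints).
472 = 7 × 67 + 3, so there are 67 full weeks plus 3 extra days.
Each full week contributes 3 days from the set (Mon, Thu, Fri): 67 × 3 = 201.
The 3 extra days are Tue, Wed, Thu — 1 of them qualifies.
Total: 201 + 1 = 202.

202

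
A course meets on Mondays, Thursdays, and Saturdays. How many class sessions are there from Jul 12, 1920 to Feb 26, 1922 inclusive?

Jul 12, 1920 is a Monday.
That's 595 days from start to end, counting both.
595 = 7 × 85, so the span is exactly 85 full weeks.
Each full week contributes 3 days from the set (Mon, Thu, Sat): 85 × 3 = 255.

255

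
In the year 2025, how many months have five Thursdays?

A month has five Thursdays exactly when Thursday falls within its first (length − 28) days.
Jan: 31 days, starts Wed → 5 of Wed, Thu, Fri ✓
Feb: 28 days, starts Sat → 5 of (none)
Mar: 31 days, starts Sat → 5 of Sat, Sun, Mon
Apr: 30 days, starts Tue → 5 of Tue, Wed
May: 31 days, starts Thu → 5 of Thu, Fri, Sat ✓
Jun: 30 days, starts Sun → 5 of Sun, Mon
Jul: 31 days, starts Tue → 5 of Tue, Wed, Thu ✓
Aug: 31 days, starts Fri → 5 of Fri, Sat, Sun
Sep: 30 days, starts Mon → 5 of Mon, Tue
Oct: 31 days, starts Wed → 5 of Wed, Thu, Fri ✓
Nov: 30 days, starts Sat → 5 of Sat, Sun
Dec: 31 days, starts Mon → 5 of Mon, Tue, Wed
Months with five Thursdays: Jan, May, Jul, Oct.

4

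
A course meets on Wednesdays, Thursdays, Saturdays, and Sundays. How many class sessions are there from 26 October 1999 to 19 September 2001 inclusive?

397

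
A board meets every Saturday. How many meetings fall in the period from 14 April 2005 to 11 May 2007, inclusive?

108 Saturdays

14 April 2005 is a Thursday.
The range spans 758 days (inclusive of both endpoints).
758 = 7 × 108 + 2, so there are 108 full weeks plus 2 extra days.
Each full week contributes one Saturday: 108 so far.
The 2 extra days are Thursday, Friday — none qualify.
Total: 108 + 0 = 108.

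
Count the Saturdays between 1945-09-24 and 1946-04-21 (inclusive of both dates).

1945-09-24 is a Monday.
That's 210 days from start to end, counting both.
210 = 7 × 30, so the span is exactly 30 full weeks.
Each full week contributes one Saturday: 30 so far.
Total: 30.

30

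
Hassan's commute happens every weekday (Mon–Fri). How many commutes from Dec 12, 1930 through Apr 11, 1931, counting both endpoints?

Dec 12, 1930 is a Friday.
The range spans 121 days (inclusive of both endpoints).
121 = 7 × 17 + 2, so there are 17 full weeks plus 2 extra days.
Each full week contributes 5 weekdays (Mon–Fri): 17 × 5 = 85.
The 2 extra days are Friday, Saturday — 1 of them qualifies.
Total: 85 + 1 = 86.

86 weekdays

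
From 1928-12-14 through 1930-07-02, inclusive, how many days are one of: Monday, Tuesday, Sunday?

243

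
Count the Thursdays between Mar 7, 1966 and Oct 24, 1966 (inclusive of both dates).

33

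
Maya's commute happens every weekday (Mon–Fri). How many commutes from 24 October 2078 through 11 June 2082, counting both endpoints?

949 weekdays

24 October 2078 is a Monday.
The range spans 1327 days (inclusive of both endpoints).
1327 = 7 × 189 + 4, so there are 189 full weeks plus 4 extra days.
Each full week contributes 5 weekdays (Mon–Fri): 189 × 5 = 945.
The 4 extra days are Mon, Tue, Wed, Thu — 4 of them qualify.
Total: 945 + 4 = 949.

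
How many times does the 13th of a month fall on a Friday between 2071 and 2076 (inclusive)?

12

Friday-the-13ths by year:
2071: Feb, Mar, Nov
2072: May
2073: Jan, Oct
2074: Apr, Jul
2075: Sep, Dec
2076: Mar, Nov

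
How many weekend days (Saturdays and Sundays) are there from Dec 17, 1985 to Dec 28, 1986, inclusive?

Dec 17, 1985 is a Tuesday.
From Dec 17, 1985 to Dec 28, 1986 is 377 days inclusive.
377 = 7 × 53 + 6, so there are 53 full weeks plus 6 extra days.
Each full week contributes 2 weekend days (Sat, Sun): 53 × 2 = 106.
The 6 extra days are Tuesday, Wednesday, Thursday, Friday, Saturday, Sunday — 2 of them qualify.
Total: 106 + 2 = 108.

108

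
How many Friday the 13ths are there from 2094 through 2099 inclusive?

Friday-the-13ths by year:
2094: Aug
2095: May
2096: Jan, Apr, Jul
2097: Sep, Dec
2098: Jun
2099: Feb, Mar, Nov

11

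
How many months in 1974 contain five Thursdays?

4

A month has five Thursdays exactly when Thursday falls within its first (length − 28) days.
Jan: 31 days, starts Tue → 5 of Tue, Wed, Thu ✓
Feb: 28 days, starts Fri → 5 of (none)
Mar: 31 days, starts Fri → 5 of Fri, Sat, Sun
Apr: 30 days, starts Mon → 5 of Mon, Tue
May: 31 days, starts Wed → 5 of Wed, Thu, Fri ✓
Jun: 30 days, starts Sat → 5 of Sat, Sun
Jul: 31 days, starts Mon → 5 of Mon, Tue, Wed
Aug: 31 days, starts Thu → 5 of Thu, Fri, Sat ✓
Sep: 30 days, starts Sun → 5 of Sun, Mon
Oct: 31 days, starts Tue → 5 of Tue, Wed, Thu ✓
Nov: 30 days, starts Fri → 5 of Fri, Sat
Dec: 31 days, starts Sun → 5 of Sun, Mon, Tue
Months with five Thursdays: Jan, May, Aug, Oct.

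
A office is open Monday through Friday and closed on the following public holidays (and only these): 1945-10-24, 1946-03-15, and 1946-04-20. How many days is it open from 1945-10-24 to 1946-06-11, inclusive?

1945-10-24 is a Wednesday.
From 1945-10-24 to 1946-06-11 is 231 days inclusive.
231 = 7 × 33, so the span is exactly 33 full weeks.
Each full week contributes 5 weekdays (Mon–Fri): 33 × 5 = 165.
Holidays: 1945-10-24 (Wed); 1946-03-15 (Fri); 1946-04-20 (Sat).
2 of the 3 holidays fall on weekdays; the rest are weekends and were already excluded.
Business days: 165 − 2 = 163.

163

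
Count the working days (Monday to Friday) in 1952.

262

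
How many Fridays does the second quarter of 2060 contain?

13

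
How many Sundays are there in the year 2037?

1 January 2037 is a Thursday.
From 1 January 2037 to 31 December 2037 is 365 days inclusive.
365 = 7 × 52 + 1, so there are 52 full weeks plus 1 extra day.
Each full week contributes one Sunday: 52 so far.
The 1 extra day is Thursday — none qualify.
Total: 52 + 0 = 52.

52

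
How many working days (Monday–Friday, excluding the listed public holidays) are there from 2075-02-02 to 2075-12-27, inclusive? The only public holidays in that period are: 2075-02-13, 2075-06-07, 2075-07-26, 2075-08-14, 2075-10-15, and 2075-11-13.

229

2075-02-02 is a Saturday.
The range spans 329 days (inclusive of both endpoints).
329 = 7 × 47, so the span is exactly 47 full weeks.
Each full week contributes 5 weekdays (Mon–Fri): 47 × 5 = 235.
Total: 235.
Holidays: 2075-02-13 (Wed); 2075-06-07 (Fri); 2075-07-26 (Fri); 2075-08-14 (Wed); 2075-10-15 (Tue); 2075-11-13 (Wed).
All 6 holidays fall on weekdays, so subtract 6.
Business days: 235 − 6 = 229.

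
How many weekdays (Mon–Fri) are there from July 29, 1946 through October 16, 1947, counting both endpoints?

319 weekdays

July 29, 1946 is a Monday.
That's 445 days from start to end, counting both.
445 = 7 × 63 + 4, so there are 63 full weeks plus 4 extra days.
Each full week contributes 5 weekdays (Mon–Fri): 63 × 5 = 315.
The 4 extra days are Monday, Tuesday, Wednesday, Thursday — 4 of them qualify.
Total: 315 + 4 = 319.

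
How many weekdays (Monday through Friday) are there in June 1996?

1 June 1996 is a Saturday.
From 1 June 1996 to 30 June 1996 is 30 days inclusive.
30 = 7 × 4 + 2, so there are 4 full weeks plus 2 extra days.
Each full week contributes 5 weekdays (Mon–Fri): 4 × 5 = 20.
The 2 extra days are Sat, Sun — none qualify.
Total: 20 + 0 = 20.

20 weekdays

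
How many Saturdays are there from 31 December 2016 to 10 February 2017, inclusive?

31 December 2016 is a Saturday.
That's 42 days from start to end, counting both.
42 = 7 × 6, so the span is exactly 6 full weeks.
Each full week contributes one Saturday: 6 so far.

6 Saturdays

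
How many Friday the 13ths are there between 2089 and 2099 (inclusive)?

Friday-the-13ths by year:
2089: May
2090: Jan, Oct
2091: Apr, Jul
2092: Jun
2093: Feb, Mar, Nov
2094: Aug
2095: May
2096: Jan, Apr, Jul
2097: Sep, Dec
2098: Jun
2099: Feb, Mar, Nov

20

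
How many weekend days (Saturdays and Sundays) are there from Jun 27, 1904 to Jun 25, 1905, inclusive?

104

Jun 27, 1904 is a Monday.
The range spans 364 days (inclusive of both endpoints).
364 = 7 × 52, so the span is exactly 52 full weeks.
Each full week contributes 2 weekend days (Sat, Sun): 52 × 2 = 104.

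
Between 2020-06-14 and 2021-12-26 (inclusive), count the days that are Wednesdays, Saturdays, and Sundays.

2020-06-14 is a Sunday.
From 2020-06-14 to 2021-12-26 is 561 days inclusive.
561 = 7 × 80 + 1, so there are 80 full weeks plus 1 extra day.
Each full week contributes 3 days from the set (Wed, Sat, Sun): 80 × 3 = 240.
The 1 extra day is Sunday — 1 of them qualifies.
Total: 240 + 1 = 241.

241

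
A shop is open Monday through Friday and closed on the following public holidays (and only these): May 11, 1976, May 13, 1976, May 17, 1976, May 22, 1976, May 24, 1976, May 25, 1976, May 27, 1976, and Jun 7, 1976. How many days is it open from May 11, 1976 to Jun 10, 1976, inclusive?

May 11, 1976 is a Tuesday.
From May 11, 1976 to Jun 10, 1976 is 31 days inclusive.
31 = 7 × 4 + 3, so there are 4 full weeks plus 3 extra days.
Each full week contributes 5 weekdays (Mon–Fri): 4 × 5 = 20.
The 3 extra days are Tue, Wed, Thu — 3 of them qualify.
Total: 20 + 3 = 23.
Holidays: May 11, 1976 (Tue); May 13, 1976 (Thu); May 17, 1976 (Mon); May 22, 1976 (Sat); May 24, 1976 (Mon); May 25, 1976 (Tue); May 27, 1976 (Thu); Jun 7, 1976 (Mon).
7 of the 8 holidays fall on weekdays; the rest are weekends and were already excluded.
Business days: 23 − 7 = 16.

16 business days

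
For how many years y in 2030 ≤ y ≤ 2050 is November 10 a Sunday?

3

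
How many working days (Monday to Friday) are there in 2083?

261 weekdays

Jan 1, 2083 is a Friday.
The range spans 365 days (inclusive of both endpoints).
365 = 7 × 52 + 1, so there are 52 full weeks plus 1 extra day.
Each full week contributes 5 weekdays (Mon–Fri): 52 × 5 = 260.
The 1 extra day is Friday — 1 of them qualifies.
Total: 260 + 1 = 261.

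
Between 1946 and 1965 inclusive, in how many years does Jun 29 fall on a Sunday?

Day of week of June 29 in each year:
1946: Sat, 1947: Sun ✓, 1948: Tue, 1949: Wed, 1950: Thu, 1951: Fri, 1952: Sun ✓, 1953: Mon, 1954: Tue, 1955: Wed, 1956: Fri, 1957: Sat, 1958: Sun ✓, 1959: Mon, 1960: Wed, 1961: Thu, 1962: Fri, 1963: Sat, 1964: Mon, 1965: Tue
Sundays: 1947, 1952, 1958.

3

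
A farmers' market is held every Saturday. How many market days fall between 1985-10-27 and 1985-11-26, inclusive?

4 Saturdays

1985-10-27 is a Sunday.
That's 31 days from start to end, counting both.
31 = 7 × 4 + 3, so there are 4 full weeks plus 3 extra days.
Each full week contributes one Saturday: 4 so far.
The 3 extra days are Sunday, Monday, Tuesday — none qualify.
Total: 4 + 0 = 4.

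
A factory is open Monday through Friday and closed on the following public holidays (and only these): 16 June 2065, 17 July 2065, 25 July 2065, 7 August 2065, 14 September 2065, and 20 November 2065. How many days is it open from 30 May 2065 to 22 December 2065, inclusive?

142 working days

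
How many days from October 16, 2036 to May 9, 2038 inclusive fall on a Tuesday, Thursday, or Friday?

245

October 16, 2036 is a Thursday.
The range spans 571 days (inclusive of both endpoints).
571 = 7 × 81 + 4, so there are 81 full weeks plus 4 extra days.
Each full week contributes 3 days from the set (Tue, Thu, Fri): 81 × 3 = 243.
The 4 extra days are Thursday, Friday, Saturday, Sunday — 2 of them qualify.
Total: 243 + 2 = 245.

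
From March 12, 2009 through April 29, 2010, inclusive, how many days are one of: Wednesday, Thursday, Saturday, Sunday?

237

March 12, 2009 is a Thursday.
The range spans 414 days (inclusive of both endpoints).
414 = 7 × 59 + 1, so there are 59 full weeks plus 1 extra day.
Each full week contributes 4 days from the set (Wed, Thu, Sat, Sun): 59 × 4 = 236.
The 1 extra day is Thu — 1 of them qualifies.
Total: 236 + 1 = 237.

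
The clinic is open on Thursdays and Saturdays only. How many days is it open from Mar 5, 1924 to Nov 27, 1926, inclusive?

Mar 5, 1924 is a Wednesday.
The range spans 998 days (inclusive of both endpoints).
998 = 7 × 142 + 4, so there are 142 full weeks plus 4 extra days.
Each full week contributes 2 days from the set (Thu, Sat): 142 × 2 = 284.
The 4 extra days are Wednesday, Thursday, Friday, Saturday — 2 of them qualify.
Total: 284 + 2 = 286.

286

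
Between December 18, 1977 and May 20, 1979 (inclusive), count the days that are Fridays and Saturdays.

148

December 18, 1977 is a Sunday.
The range spans 519 days (inclusive of both endpoints).
519 = 7 × 74 + 1, so there are 74 full weeks plus 1 extra day.
Each full week contributes 2 days from the set (Fri, Sat): 74 × 2 = 148.
The 1 extra day is Sun — none qualify.
Total: 148 + 0 = 148.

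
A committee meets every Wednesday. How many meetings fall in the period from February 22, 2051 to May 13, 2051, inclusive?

February 22, 2051 is a Wednesday.
The range spans 81 days (inclusive of both endpoints).
81 = 7 × 11 + 4, so there are 11 full weeks plus 4 extra days.
Each full week contributes one Wednesday: 11 so far.
The 4 extra days are Wed, Thu, Fri, Sat — 1 of them qualifies.
Total: 11 + 1 = 12.

12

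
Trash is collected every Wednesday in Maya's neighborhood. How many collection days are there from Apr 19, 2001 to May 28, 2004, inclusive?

162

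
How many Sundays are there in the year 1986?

52

January 1, 1986 is a Wednesday.
From January 1, 1986 to December 31, 1986 is 365 days inclusive.
365 = 7 × 52 + 1, so there are 52 full weeks plus 1 extra day.
Each full week contributes one Sunday: 52 so far.
The 1 extra day is Wednesday — none qualify.
Total: 52 + 0 = 52.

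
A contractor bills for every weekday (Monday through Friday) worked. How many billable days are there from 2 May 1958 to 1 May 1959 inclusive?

2 May 1958 is a Friday.
The range spans 365 days (inclusive of both endpoints).
365 = 7 × 52 + 1, so there are 52 full weeks plus 1 extra day.
Each full week contributes 5 weekdays (Mon–Fri): 52 × 5 = 260.
The 1 extra day is Fri — 1 of them qualifies.
Total: 260 + 1 = 261.

261 weekdays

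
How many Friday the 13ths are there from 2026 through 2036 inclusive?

18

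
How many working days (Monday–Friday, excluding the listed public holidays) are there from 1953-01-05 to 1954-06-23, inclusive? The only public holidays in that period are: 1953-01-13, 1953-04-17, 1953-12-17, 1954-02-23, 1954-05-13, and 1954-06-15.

377 working days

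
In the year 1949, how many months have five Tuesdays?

A month has five Tuesdays exactly when Tuesday falls within its first (length − 28) days.
Jan: 31 days, starts Sat → 5 of Sat, Sun, Mon
Feb: 28 days, starts Tue → 5 of (none)
Mar: 31 days, starts Tue → 5 of Tue, Wed, Thu ✓
Apr: 30 days, starts Fri → 5 of Fri, Sat
May: 31 days, starts Sun → 5 of Sun, Mon, Tue ✓
Jun: 30 days, starts Wed → 5 of Wed, Thu
Jul: 31 days, starts Fri → 5 of Fri, Sat, Sun
Aug: 31 days, starts Mon → 5 of Mon, Tue, Wed ✓
Sep: 30 days, starts Thu → 5 of Thu, Fri
Oct: 31 days, starts Sat → 5 of Sat, Sun, Mon
Nov: 30 days, starts Tue → 5 of Tue, Wed ✓
Dec: 31 days, starts Thu → 5 of Thu, Fri, Sat
Months with five Tuesdays: Mar, May, Aug, Nov.

4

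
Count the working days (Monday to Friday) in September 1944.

21 weekdays

1 September 1944 is a Friday.
From 1 September 1944 to 30 September 1944 is 30 days inclusive.
30 = 7 × 4 + 2, so there are 4 full weeks plus 2 extra days.
Each full week contributes 5 weekdays (Mon–Fri): 4 × 5 = 20.
The 2 extra days are Fri, Sat — 1 of them qualifies.
Total: 20 + 1 = 21.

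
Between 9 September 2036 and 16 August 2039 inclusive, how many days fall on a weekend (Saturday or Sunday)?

9 September 2036 is a Tuesday.
The range spans 1072 days (inclusive of both endpoints).
1072 = 7 × 153 + 1, so there are 153 full weeks plus 1 extra day.
Each full week contributes 2 weekend days (Sat, Sun): 153 × 2 = 306.
The 1 extra day is Tuesday — none qualify.
Total: 306 + 0 = 306.

306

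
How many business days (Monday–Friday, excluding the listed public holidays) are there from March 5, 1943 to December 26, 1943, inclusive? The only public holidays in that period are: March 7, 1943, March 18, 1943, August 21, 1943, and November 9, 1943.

March 5, 1943 is a Friday.
From March 5, 1943 to December 26, 1943 is 297 days inclusive.
297 = 7 × 42 + 3, so there are 42 full weeks plus 3 extra days.
Each full week contributes 5 weekdays (Mon–Fri): 42 × 5 = 210.
The 3 extra days are Friday, Saturday, Sunday — 1 of them qualifies.
Total: 210 + 1 = 211.
Holidays: March 7, 1943 (Sun); March 18, 1943 (Thu); August 21, 1943 (Sat); November 9, 1943 (Tue).
2 of the 4 holidays fall on weekdays; the rest are weekends and were already excluded.
Business days: 211 − 2 = 209.

209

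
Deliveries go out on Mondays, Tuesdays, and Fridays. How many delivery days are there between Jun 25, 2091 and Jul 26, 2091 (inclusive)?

14

Jun 25, 2091 is a Monday.
The range spans 32 days (inclusive of both endpoints).
32 = 7 × 4 + 4, so there are 4 full weeks plus 4 extra days.
Each full week contributes 3 days from the set (Mon, Tue, Fri): 4 × 3 = 12.
The 4 extra days are Monday, Tuesday, Wednesday, Thursday — 2 of them qualify.
Total: 12 + 2 = 14.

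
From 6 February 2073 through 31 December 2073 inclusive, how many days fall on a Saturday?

6 February 2073 is a Monday.
The range spans 329 days (inclusive of both endpoints).
329 = 7 × 47, so the span is exactly 47 full weeks.
Each full week contributes one Saturday: 47 so far.

47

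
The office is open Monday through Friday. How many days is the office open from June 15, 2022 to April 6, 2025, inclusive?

733

June 15, 2022 is a Wednesday.
The range spans 1027 days (inclusive of both endpoints).
1027 = 7 × 146 + 5, so there are 146 full weeks plus 5 extra days.
Each full week contributes 5 weekdays (Mon–Fri): 146 × 5 = 730.
The 5 extra days are Wed, Thu, Fri, Sat, Sun — 3 of them qualify.
Total: 730 + 3 = 733.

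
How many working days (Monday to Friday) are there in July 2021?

22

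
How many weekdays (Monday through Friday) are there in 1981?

Jan 1, 1981 is a Thursday.
From Jan 1, 1981 to Dec 31, 1981 is 365 days inclusive.
365 = 7 × 52 + 1, so there are 52 full weeks plus 1 extra day.
Each full week contributes 5 weekdays (Mon–Fri): 52 × 5 = 260.
The 1 extra day is Thu — 1 of them qualifies.
Total: 260 + 1 = 261.

261 weekdays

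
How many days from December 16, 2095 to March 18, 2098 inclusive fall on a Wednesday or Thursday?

234

December 16, 2095 is a Friday.
From December 16, 2095 to March 18, 2098 is 824 days inclusive.
824 = 7 × 117 + 5, so there are 117 full weeks plus 5 extra days.
Each full week contributes 2 days from the set (Wed, Thu): 117 × 2 = 234.
The 5 extra days are Fri, Sat, Sun, Mon, Tue — none qualify.
Total: 234 + 0 = 234.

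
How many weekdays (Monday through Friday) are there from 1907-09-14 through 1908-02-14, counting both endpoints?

110

1907-09-14 is a Saturday.
From 1907-09-14 to 1908-02-14 is 154 days inclusive.
154 = 7 × 22, so the span is exactly 22 full weeks.
Each full week contributes 5 weekdays (Mon–Fri): 22 × 5 = 110.
Total: 110.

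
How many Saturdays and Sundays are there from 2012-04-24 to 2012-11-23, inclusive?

60

2012-04-24 is a Tuesday.
That's 214 days from start to end, counting both.
214 = 7 × 30 + 4, so there are 30 full weeks plus 4 extra days.
Each full week contributes 2 weekend days (Sat, Sun): 30 × 2 = 60.
The 4 extra days are Tuesday, Wednesday, Thursday, Friday — none qualify.
Total: 60 + 0 = 60.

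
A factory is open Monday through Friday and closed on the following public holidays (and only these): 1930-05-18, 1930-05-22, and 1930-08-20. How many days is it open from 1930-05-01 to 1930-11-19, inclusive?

143

1930-05-01 is a Thursday.
The range spans 203 days (inclusive of both endpoints).
203 = 7 × 29, so the span is exactly 29 full weeks.
Each full week contributes 5 weekdays (Mon–Fri): 29 × 5 = 145.
Total: 145.
Holidays: 1930-05-18 (Sun); 1930-05-22 (Thu); 1930-08-20 (Wed).
2 of the 3 holidays fall on weekdays; the rest are weekends and were already excluded.
Business days: 145 − 2 = 143.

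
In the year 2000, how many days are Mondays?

52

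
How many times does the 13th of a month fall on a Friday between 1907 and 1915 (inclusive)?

15

Friday-the-13ths by year:
1907: Sep, Dec
1908: Mar, Nov
1909: Aug
1910: May
1911: Jan, Oct
1912: Sep, Dec
1913: Jun
1914: Feb, Mar, Nov
1915: Aug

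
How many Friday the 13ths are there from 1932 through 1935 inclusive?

7

Friday-the-13ths by year:
1932: May
1933: Jan, Oct
1934: Apr, Jul
1935: Sep, Dec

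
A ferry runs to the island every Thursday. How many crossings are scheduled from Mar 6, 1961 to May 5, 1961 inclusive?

9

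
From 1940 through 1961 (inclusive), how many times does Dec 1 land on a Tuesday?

3

Day of week of December 1 in each year:
1940: Sun, 1941: Mon, 1942: Tue ✓, 1943: Wed, 1944: Fri, 1945: Sat, 1946: Sun, 1947: Mon, 1948: Wed, 1949: Thu, 1950: Fri, 1951: Sat, 1952: Mon, 1953: Tue ✓, 1954: Wed, 1955: Thu, 1956: Sat, 1957: Sun, 1958: Mon, 1959: Tue ✓, 1960: Thu, 1961: Fri
Tuesdays: 1942, 1953, 1959.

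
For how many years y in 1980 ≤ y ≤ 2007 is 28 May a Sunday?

Day of week of May 28 in each year:
1980: Wed, 1981: Thu, 1982: Fri, 1983: Sat, 1984: Mon, 1985: Tue, 1986: Wed, 1987: Thu, 1988: Sat, 1989: Sun ✓, 1990: Mon, 1991: Tue, 1992: Thu, 1993: Fri, 1994: Sat, 1995: Sun ✓, 1996: Tue, 1997: Wed, 1998: Thu, 1999: Fri, 2000: Sun ✓, 2001: Mon, 2002: Tue, 2003: Wed, 2004: Fri, 2005: Sat, 2006: Sun ✓, 2007: Mon
Sundays: 1989, 1995, 2000, 2006.

4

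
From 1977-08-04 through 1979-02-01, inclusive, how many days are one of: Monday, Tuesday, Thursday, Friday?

313

1977-08-04 is a Thursday.
The range spans 547 days (inclusive of both endpoints).
547 = 7 × 78 + 1, so there are 78 full weeks plus 1 extra day.
Each full week contributes 4 days from the set (Mon, Tue, Thu, Fri): 78 × 4 = 312.
The 1 extra day is Thursday — 1 of them qualifies.
Total: 312 + 1 = 313.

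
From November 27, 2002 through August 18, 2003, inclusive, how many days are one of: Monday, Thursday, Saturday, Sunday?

November 27, 2002 is a Wednesday.
From November 27, 2002 to August 18, 2003 is 265 days inclusive.
265 = 7 × 37 + 6, so there are 37 full weeks plus 6 extra days.
Each full week contributes 4 days from the set (Mon, Thu, Sat, Sun): 37 × 4 = 148.
The 6 extra days are Wednesday, Thursday, Friday, Saturday, Sunday, Monday — 4 of them qualify.
Total: 148 + 4 = 152.

152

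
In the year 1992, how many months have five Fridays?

A month has five Fridays exactly when Friday falls within its first (length − 28) days.
Jan: 31 days, starts Wed → 5 of Wed, Thu, Fri ✓
Feb: 29 days, starts Sat → 5 of Sat
Mar: 31 days, starts Sun → 5 of Sun, Mon, Tue
Apr: 30 days, starts Wed → 5 of Wed, Thu
May: 31 days, starts Fri → 5 of Fri, Sat, Sun ✓
Jun: 30 days, starts Mon → 5 of Mon, Tue
Jul: 31 days, starts Wed → 5 of Wed, Thu, Fri ✓
Aug: 31 days, starts Sat → 5 of Sat, Sun, Mon
Sep: 30 days, starts Tue → 5 of Tue, Wed
Oct: 31 days, starts Thu → 5 of Thu, Fri, Sat ✓
Nov: 30 days, starts Sun → 5 of Sun, Mon
Dec: 31 days, starts Tue → 5 of Tue, Wed, Thu
Months with five Fridays: Jan, May, Jul, Oct.

4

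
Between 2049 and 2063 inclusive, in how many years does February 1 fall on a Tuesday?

Day of week of February 1 in each year:
2049: Mon, 2050: Tue ✓, 2051: Wed, 2052: Thu, 2053: Sat, 2054: Sun, 2055: Mon, 2056: Tue ✓, 2057: Thu, 2058: Fri, 2059: Sat, 2060: Sun, 2061: Tue ✓, 2062: Wed, 2063: Thu
Tuesdays: 2050, 2056, 2061.

3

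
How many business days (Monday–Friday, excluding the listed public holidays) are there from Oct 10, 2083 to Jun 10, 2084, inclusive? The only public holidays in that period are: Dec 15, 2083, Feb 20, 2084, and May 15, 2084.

173

Oct 10, 2083 is a Sunday.
From Oct 10, 2083 to Jun 10, 2084 is 245 days inclusive.
245 = 7 × 35, so the span is exactly 35 full weeks.
Each full week contributes 5 weekdays (Mon–Fri): 35 × 5 = 175.
Holidays: Dec 15, 2083 (Wed); Feb 20, 2084 (Sun); May 15, 2084 (Mon).
2 of the 3 holidays fall on weekdays; the rest are weekends and were already excluded.
Business days: 175 − 2 = 173.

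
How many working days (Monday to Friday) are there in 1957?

1 January 1957 is a Tuesday.
From 1 January 1957 to 31 December 1957 is 365 days inclusive.
365 = 7 × 52 + 1, so there are 52 full weeks plus 1 extra day.
Each full week contributes 5 weekdays (Mon–Fri): 52 × 5 = 260.
The 1 extra day is Tue — 1 of them qualifies.
Total: 260 + 1 = 261.

261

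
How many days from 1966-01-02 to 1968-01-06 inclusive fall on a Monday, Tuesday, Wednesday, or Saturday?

1966-01-02 is a Sunday.
The range spans 735 days (inclusive of both endpoints).
735 = 7 × 105, so the span is exactly 105 full weeks.
Each full week contributes 4 days from the set (Mon, Tue, Wed, Sat): 105 × 4 = 420.

420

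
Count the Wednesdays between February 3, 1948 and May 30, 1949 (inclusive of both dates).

February 3, 1948 is a Tuesday.
That's 483 days from start to end, counting both.
483 = 7 × 69, so the span is exactly 69 full weeks.
Each full week contributes one Wednesday: 69 so far.

69 Wednesdays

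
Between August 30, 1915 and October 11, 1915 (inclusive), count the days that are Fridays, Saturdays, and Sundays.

August 30, 1915 is a Monday.
From August 30, 1915 to October 11, 1915 is 43 days inclusive.
43 = 7 × 6 + 1, so there are 6 full weeks plus 1 extra day.
Each full week contributes 3 days from the set (Fri, Sat, Sun): 6 × 3 = 18.
The 1 extra day is Mon — none qualify.
Total: 18 + 0 = 18.

18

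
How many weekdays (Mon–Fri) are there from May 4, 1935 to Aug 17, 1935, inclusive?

May 4, 1935 is a Saturday.
From May 4, 1935 to Aug 17, 1935 is 106 days inclusive.
106 = 7 × 15 + 1, so there are 15 full weeks plus 1 extra day.
Each full week contributes 5 weekdays (Mon–Fri): 15 × 5 = 75.
The 1 extra day is Sat — none qualify.
Total: 75 + 0 = 75.

75 weekdays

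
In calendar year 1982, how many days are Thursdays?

January 1, 1982 is a Friday.
From January 1, 1982 to December 31, 1982 is 365 days inclusive.
365 = 7 × 52 + 1, so there are 52 full weeks plus 1 extra day.
Each full week contributes one Thursday: 52 so far.
The 1 extra day is Fri — none qualify.
Total: 52 + 0 = 52.

52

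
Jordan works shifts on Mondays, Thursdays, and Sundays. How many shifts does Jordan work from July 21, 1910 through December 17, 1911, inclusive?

July 21, 1910 is a Thursday.
The range spans 515 days (inclusive of both endpoints).
515 = 7 × 73 + 4, so there are 73 full weeks plus 4 extra days.
Each full week contributes 3 days from the set (Mon, Thu, Sun): 73 × 3 = 219.
The 4 extra days are Thursday, Friday, Saturday, Sunday — 2 of them qualify.
Total: 219 + 2 = 221.

221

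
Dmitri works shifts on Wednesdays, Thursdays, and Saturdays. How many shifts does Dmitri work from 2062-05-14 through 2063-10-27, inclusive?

2062-05-14 is a Sunday.
The range spans 532 days (inclusive of both endpoints).
532 = 7 × 76, so the span is exactly 76 full weeks.
Each full week contributes 3 days from the set (Wed, Thu, Sat): 76 × 3 = 228.

228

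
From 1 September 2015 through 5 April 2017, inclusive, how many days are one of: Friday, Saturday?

1 September 2015 is a Tuesday.
The range spans 583 days (inclusive of both endpoints).
583 = 7 × 83 + 2, so there are 83 full weeks plus 2 extra days.
Each full week contributes 2 days from the set (Fri, Sat): 83 × 2 = 166.
The 2 extra days are Tuesday, Wednesday — none qualify.
Total: 166 + 0 = 166.

166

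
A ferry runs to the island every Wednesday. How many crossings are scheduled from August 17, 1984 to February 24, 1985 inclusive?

August 17, 1984 is a Friday.
That's 192 days from start to end, counting both.
192 = 7 × 27 + 3, so there are 27 full weeks plus 3 extra days.
Each full week contributes one Wednesday: 27 so far.
The 3 extra days are Friday, Saturday, Sunday — none qualify.
Total: 27 + 0 = 27.

27 Wednesdays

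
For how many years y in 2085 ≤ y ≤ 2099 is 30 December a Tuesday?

Day of week of December 30 in each year:
2085: Sun, 2086: Mon, 2087: Tue ✓, 2088: Thu, 2089: Fri, 2090: Sat, 2091: Sun, 2092: Tue ✓, 2093: Wed, 2094: Thu, 2095: Fri, 2096: Sun, 2097: Mon, 2098: Tue ✓, 2099: Wed
Tuesdays: 2087, 2092, 2098.

3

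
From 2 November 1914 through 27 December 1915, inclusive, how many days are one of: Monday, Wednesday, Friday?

2 November 1914 is a Monday.
From 2 November 1914 to 27 December 1915 is 421 days inclusive.
421 = 7 × 60 + 1, so there are 60 full weeks plus 1 extra day.
Each full week contributes 3 days from the set (Mon, Wed, Fri): 60 × 3 = 180.
The 1 extra day is Monday — 1 of them qualifies.
Total: 180 + 1 = 181.

181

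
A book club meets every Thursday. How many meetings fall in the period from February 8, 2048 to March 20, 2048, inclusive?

February 8, 2048 is a Saturday.
The range spans 42 days (inclusive of both endpoints).
42 = 7 × 6, so the span is exactly 6 full weeks.
Each full week contributes one Thursday: 6 so far.
Total: 6.

6 Thursdays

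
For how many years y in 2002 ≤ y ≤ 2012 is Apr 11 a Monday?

Day of week of April 11 in each year:
2002: Thu, 2003: Fri, 2004: Sun, 2005: Mon ✓, 2006: Tue, 2007: Wed, 2008: Fri, 2009: Sat, 2010: Sun, 2011: Mon ✓, 2012: Wed
Mondays: 2005, 2011.

2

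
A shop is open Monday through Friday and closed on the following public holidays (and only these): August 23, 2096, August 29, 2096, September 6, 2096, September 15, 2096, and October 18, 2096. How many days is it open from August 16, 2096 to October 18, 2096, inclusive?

42

August 16, 2096 is a Thursday.
The range spans 64 days (inclusive of both endpoints).
64 = 7 × 9 + 1, so there are 9 full weeks plus 1 extra day.
Each full week contributes 5 weekdays (Mon–Fri): 9 × 5 = 45.
The 1 extra day is Thursday — 1 of them qualifies.
Total: 45 + 1 = 46.
Holidays: August 23, 2096 (Thu); August 29, 2096 (Wed); September 6, 2096 (Thu); September 15, 2096 (Sat); October 18, 2096 (Thu).
4 of the 5 holidays fall on weekdays; the rest are weekends and were already excluded.
Business days: 46 − 4 = 42.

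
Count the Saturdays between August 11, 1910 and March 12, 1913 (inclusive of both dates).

135 Saturdays

August 11, 1910 is a Thursday.
That's 945 days from start to end, counting both.
945 = 7 × 135, so the span is exactly 135 full weeks.
Each full week contributes one Saturday: 135 so far.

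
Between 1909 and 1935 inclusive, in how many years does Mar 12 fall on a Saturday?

Day of week of March 12 in each year:
1909: Fri, 1910: Sat ✓, 1911: Sun, 1912: Tue, 1913: Wed, 1914: Thu, 1915: Fri, 1916: Sun, 1917: Mon, 1918: Tue, 1919: Wed, 1920: Fri, 1921: Sat ✓, 1922: Sun, 1923: Mon, 1924: Wed, 1925: Thu, 1926: Fri, 1927: Sat ✓, 1928: Mon, 1929: Tue, 1930: Wed, 1931: Thu, 1932: Sat ✓, 1933: Sun, 1934: Mon, 1935: Tue
Saturdays: 1910, 1921, 1927, 1932.

4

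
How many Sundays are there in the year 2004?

52

1 January 2004 is a Thursday.
The range spans 366 days (inclusive of both endpoints).
366 = 7 × 52 + 2, so there are 52 full weeks plus 2 extra days.
Each full week contributes one Sunday: 52 so far.
The 2 extra days are Thursday, Friday — none qualify.
Total: 52 + 0 = 52.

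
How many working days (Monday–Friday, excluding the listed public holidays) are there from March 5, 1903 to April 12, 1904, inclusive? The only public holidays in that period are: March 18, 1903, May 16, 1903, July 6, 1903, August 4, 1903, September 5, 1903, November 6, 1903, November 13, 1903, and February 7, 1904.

284

March 5, 1903 is a Thursday.
That's 405 days from start to end, counting both.
405 = 7 × 57 + 6, so there are 57 full weeks plus 6 extra days.
Each full week contributes 5 weekdays (Mon–Fri): 57 × 5 = 285.
The 6 extra days are Thursday, Friday, Saturday, Sunday, Monday, Tuesday — 4 of them qualify.
Total: 285 + 4 = 289.
Holidays: March 18, 1903 (Wed); May 16, 1903 (Sat); July 6, 1903 (Mon); August 4, 1903 (Tue); September 5, 1903 (Sat); November 6, 1903 (Fri); November 13, 1903 (Fri); February 7, 1904 (Sun).
5 of the 8 holidays fall on weekdays; the rest are weekends and were already excluded.
Business days: 289 − 5 = 284.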